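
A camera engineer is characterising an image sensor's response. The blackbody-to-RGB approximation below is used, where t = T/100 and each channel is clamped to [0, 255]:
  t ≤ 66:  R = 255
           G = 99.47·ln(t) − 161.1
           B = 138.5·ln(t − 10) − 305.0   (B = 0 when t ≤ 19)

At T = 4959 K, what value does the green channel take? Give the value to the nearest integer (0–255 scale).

227

t = 4959/100 = 49.59; the t ≤ 66 branch applies.
G = 99.47·ln 49.59 − 161.1 = 99.47·3.9038 − 161.1 = 227.210.
Rounded: 227.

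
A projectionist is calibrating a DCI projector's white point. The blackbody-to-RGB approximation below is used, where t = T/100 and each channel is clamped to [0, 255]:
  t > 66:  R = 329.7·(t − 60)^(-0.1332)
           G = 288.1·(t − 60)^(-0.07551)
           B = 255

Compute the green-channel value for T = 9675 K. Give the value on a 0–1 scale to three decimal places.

0.861

t = 9675/100 = 96.75; the t > 66 branch applies.
G = 288.1·(96.75 − 60)^(-0.07551) = 288.1·36.75^(-0.07551) = 288.1·0.76174 = 219.458.
On a 0–1 scale: 219.458/255 = 0.8606 → 0.861.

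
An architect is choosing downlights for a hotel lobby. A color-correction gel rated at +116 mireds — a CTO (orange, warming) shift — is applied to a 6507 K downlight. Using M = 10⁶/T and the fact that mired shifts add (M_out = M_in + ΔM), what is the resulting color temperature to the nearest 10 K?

M_in = 10⁶/6507 = 153.68 mireds.
M_out = 153.68 + (+116) = 269.68 mireds.
T_out = 10⁶/269.68 = 3708.1 K → 3710 K.

3710 K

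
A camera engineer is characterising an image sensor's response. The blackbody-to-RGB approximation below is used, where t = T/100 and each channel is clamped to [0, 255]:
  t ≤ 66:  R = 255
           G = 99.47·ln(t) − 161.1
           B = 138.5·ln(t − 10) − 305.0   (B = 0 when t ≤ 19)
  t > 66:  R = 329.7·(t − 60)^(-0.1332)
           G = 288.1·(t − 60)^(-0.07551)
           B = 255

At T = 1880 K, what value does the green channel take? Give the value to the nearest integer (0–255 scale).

t = 1880/100 = 18.8; the t ≤ 66 branch applies.
G = 99.47·ln 18.8 − 161.1 = 99.47·2.9339 − 161.1 = 130.731.
Rounded: 131.

131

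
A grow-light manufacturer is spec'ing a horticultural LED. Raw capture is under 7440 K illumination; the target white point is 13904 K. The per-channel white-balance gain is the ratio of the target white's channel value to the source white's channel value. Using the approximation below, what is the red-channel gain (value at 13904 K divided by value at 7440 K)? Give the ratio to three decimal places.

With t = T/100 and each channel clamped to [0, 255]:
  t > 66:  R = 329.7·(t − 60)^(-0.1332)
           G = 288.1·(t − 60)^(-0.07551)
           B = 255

0.797

At 7440 K (t = 74.4):
  R = 329.7·(74.4 − 60)^(-0.1332) = 329.7·14.4^(-0.1332) = 329.7·0.70098 = 231.113.
At 13904 K (t = 139.04):
  R = 329.7·(139.04 − 60)^(-0.1332) = 329.7·79.04^(-0.1332) = 329.7·0.55874 = 184.215.
Gain = 184.215 / 231.113 = 0.7971 → 0.797.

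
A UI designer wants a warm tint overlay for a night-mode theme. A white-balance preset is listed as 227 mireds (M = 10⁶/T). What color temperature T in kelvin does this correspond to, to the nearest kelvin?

T = 10⁶ / 227 = 4405.29 K → 4405 K.

4405 K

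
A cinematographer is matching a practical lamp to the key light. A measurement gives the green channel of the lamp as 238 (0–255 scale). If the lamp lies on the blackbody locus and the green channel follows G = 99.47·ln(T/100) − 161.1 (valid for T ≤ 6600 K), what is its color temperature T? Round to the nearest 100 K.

5500 K

ln t = (238 + 161.1) / 99.47 = 4.0123.
t = e^4.0123 = 55.272.
T = 100·t = 5527 K → 5500 K to the nearest 100 K.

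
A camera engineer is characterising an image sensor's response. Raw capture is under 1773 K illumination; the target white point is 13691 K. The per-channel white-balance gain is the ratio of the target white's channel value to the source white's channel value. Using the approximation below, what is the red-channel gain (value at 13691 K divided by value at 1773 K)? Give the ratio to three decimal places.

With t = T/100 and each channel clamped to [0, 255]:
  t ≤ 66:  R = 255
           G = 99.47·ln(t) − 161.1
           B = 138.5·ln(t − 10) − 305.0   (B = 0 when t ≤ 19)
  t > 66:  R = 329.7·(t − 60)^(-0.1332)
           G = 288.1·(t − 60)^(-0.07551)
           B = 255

At 1773 K (t = 17.73):
  R = 255 by definition for t ≤ 66.
At 13691 K (t = 136.91):
  R = 329.7·(136.91 − 60)^(-0.1332) = 329.7·76.91^(-0.1332) = 329.7·0.56077 = 184.887.
Gain = 184.887 / 255.000 = 0.7250 → 0.725.

0.725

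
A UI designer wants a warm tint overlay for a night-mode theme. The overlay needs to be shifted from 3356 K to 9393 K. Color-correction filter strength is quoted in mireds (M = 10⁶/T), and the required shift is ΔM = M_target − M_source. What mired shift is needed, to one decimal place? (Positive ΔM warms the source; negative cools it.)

-191.5 mireds

M_source = 10⁶/3356 = 297.974; M_target = 10⁶/9393 = 106.462.
ΔM = 106.462 − 297.974 = -191.512 → -191.5 mireds, a cooling shift.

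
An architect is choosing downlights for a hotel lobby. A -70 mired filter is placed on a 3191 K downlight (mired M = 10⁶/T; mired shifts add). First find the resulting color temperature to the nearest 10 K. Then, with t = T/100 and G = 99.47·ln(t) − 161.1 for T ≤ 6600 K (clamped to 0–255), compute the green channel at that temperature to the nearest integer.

209

M_in = 10⁶/3191 = 313.38; M_out = 313.38 + (-70) = 243.38.
T_out = 10⁶/243.38 = 4108.8 K → 4110 K; t = 41.1.
G = 99.47·ln 41.1 − 161.1 = 99.47·3.7160 − 161.1 = 208.531.
Rounded: 209.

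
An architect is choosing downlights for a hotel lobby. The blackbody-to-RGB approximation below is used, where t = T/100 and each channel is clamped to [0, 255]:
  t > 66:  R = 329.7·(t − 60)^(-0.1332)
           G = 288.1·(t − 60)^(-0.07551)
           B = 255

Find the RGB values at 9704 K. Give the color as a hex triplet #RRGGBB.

#CCDBFF

t = 9704/100 = 97.04; the t > 66 branch applies.
R = 329.7·(97.04 − 60)^(-0.1332) = 329.7·37.04^(-0.1332) = 329.7·0.61809 = 203.785.
G = 288.1·(97.04 − 60)^(-0.07551) = 288.1·37.04^(-0.07551) = 288.1·0.76129 = 219.327.
B = 255 by definition for t > 66.
Rounded: (204, 219, 255).
In hex: #CCDBFF.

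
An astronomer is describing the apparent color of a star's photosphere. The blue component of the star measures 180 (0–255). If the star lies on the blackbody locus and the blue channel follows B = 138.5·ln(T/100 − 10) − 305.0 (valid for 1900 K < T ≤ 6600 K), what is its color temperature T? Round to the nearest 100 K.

ln(t − 10) = (180 + 305.0) / 138.5 = 3.5018.
t − 10 = e^3.5018 = 33.175, so t = 43.175.
T = 100·t = 4318 K → 4300 K to the nearest 100 K.

4300 K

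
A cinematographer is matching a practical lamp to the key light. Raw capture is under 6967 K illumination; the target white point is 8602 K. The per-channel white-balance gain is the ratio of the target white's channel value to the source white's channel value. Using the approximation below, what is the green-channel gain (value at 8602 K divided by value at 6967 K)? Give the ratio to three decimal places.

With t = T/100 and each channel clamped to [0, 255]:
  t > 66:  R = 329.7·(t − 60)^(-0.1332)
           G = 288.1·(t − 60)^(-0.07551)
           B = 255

0.928

At 6967 K (t = 69.67):
  G = 288.1·(69.67 − 60)^(-0.07551) = 288.1·9.67^(-0.07551) = 288.1·0.84254 = 242.736.
At 8602 K (t = 86.02):
  G = 288.1·(86.02 − 60)^(-0.07551) = 288.1·26.02^(-0.07551) = 288.1·0.78186 = 225.254.
Gain = 225.254 / 242.736 = 0.9280 → 0.928.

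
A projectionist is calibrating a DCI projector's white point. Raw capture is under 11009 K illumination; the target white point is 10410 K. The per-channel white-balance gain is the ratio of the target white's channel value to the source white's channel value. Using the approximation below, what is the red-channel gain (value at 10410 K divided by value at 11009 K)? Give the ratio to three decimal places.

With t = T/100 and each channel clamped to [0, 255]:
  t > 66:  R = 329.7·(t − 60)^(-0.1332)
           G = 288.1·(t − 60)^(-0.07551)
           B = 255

At 11009 K (t = 110.09):
  R = 329.7·(110.09 − 60)^(-0.1332) = 329.7·50.09^(-0.1332) = 329.7·0.59374 = 195.755.
At 10410 K (t = 104.1):
  R = 329.7·(104.1 − 60)^(-0.1332) = 329.7·44.1^(-0.1332) = 329.7·0.60389 = 199.104.
Gain = 199.104 / 195.755 = 1.0171 → 1.017.

1.017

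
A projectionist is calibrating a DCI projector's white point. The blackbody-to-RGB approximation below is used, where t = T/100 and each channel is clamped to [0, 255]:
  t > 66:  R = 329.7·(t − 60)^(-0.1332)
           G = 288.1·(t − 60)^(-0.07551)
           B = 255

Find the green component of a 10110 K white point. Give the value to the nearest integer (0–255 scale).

218

t = 10110/100 = 101.1; the t > 66 branch applies.
G = 288.1·(101.1 − 60)^(-0.07551) = 288.1·41.1^(-0.07551) = 288.1·0.75533 = 217.612.
Rounded: 218.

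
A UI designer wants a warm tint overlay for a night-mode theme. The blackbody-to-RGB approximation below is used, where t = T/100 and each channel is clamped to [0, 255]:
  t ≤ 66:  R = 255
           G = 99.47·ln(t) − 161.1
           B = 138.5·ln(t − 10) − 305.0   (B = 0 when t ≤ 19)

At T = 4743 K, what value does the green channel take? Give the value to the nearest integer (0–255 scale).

t = 4743/100 = 47.43; the t ≤ 66 branch applies.
G = 99.47·ln 47.43 − 161.1 = 99.47·3.8593 − 161.1 = 222.780.
Rounded: 223.

223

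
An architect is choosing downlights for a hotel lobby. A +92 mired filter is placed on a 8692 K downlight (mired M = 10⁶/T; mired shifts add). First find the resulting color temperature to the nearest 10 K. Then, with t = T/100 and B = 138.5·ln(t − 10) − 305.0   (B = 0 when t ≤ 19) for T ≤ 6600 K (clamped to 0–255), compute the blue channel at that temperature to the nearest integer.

M_in = 10⁶/8692 = 115.05; M_out = 115.05 + (+92) = 207.05.
T_out = 10⁶/207.05 = 4829.8 K → 4830 K; t = 48.3.
B = 138.5·ln(48.3 − 10) − 305.0 = 138.5·ln 38.3 − 305.0 = 138.5·3.6454 − 305.0 = 199.895.
Rounded: 200.

200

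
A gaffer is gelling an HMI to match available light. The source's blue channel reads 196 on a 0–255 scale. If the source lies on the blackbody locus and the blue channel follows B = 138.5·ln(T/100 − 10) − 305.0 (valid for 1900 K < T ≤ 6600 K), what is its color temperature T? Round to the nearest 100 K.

4700 K

ln(t − 10) = (196 + 305.0) / 138.5 = 3.6173.
t − 10 = e^3.6173 = 37.238, so t = 47.238.
T = 100·t = 4724 K → 4700 K to the nearest 100 K.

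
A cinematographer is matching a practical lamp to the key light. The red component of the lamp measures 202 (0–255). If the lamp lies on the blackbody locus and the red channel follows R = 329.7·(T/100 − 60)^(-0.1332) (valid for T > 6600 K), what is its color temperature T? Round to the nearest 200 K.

(t − 60)^(-0.1332) = 202/329.7 = 0.61268.
t − 60 = 0.61268^(1/-0.1332) = 0.61268^(-7.508) = 39.569, so t = 99.569.
T = 100·t = 9957 K → 10000 K to the nearest 200 K.

10000 K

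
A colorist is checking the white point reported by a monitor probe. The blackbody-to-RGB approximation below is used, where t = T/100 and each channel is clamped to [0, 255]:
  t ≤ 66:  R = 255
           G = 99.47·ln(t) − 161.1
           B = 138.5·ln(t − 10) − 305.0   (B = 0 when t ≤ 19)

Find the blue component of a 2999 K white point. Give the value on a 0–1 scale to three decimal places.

0.431

t = 2999/100 = 29.99; the t ≤ 66 branch applies.
B = 138.5·ln(29.99 − 10) − 305.0 = 138.5·ln 19.99 − 305.0 = 138.5·2.9952 − 305.0 = 109.840.
On a 0–1 scale: 109.840/255 = 0.4307 → 0.431.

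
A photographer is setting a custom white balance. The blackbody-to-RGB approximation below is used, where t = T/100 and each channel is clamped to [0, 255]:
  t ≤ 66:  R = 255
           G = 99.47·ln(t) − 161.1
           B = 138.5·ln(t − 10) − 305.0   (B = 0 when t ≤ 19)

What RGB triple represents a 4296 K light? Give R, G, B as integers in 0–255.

R=255, G=213, B=179

t = 4296/100 = 42.96; the t ≤ 66 branch applies.
R = 255 by definition for t ≤ 66.
G = 99.47·ln 42.96 − 161.1 = 99.47·3.7603 − 161.1 = 212.934.
B = 138.5·ln(42.96 − 10) − 305.0 = 138.5·ln 32.96 − 305.0 = 138.5·3.4953 − 305.0 = 179.098.
Rounded: (255, 213, 179).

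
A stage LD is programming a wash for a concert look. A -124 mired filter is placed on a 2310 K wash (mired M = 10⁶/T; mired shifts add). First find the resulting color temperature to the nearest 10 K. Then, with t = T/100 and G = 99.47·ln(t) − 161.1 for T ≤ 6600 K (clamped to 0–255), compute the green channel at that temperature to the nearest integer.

M_in = 10⁶/2310 = 432.90; M_out = 432.90 + (-124) = 308.90.
T_out = 10⁶/308.90 = 3237.3 K → 3240 K; t = 32.4.
G = 99.47·ln 32.4 − 161.1 = 99.47·3.4782 − 161.1 = 184.872.
Rounded: 185.

185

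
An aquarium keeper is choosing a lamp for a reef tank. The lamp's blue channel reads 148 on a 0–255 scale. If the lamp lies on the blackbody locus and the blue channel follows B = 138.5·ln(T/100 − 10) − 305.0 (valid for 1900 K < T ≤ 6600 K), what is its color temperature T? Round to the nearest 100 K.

ln(t − 10) = (148 + 305.0) / 138.5 = 3.2708.
t − 10 = e^3.2708 = 26.331, so t = 36.331.
T = 100·t = 3633 K → 3600 K to the nearest 100 K.

3600 K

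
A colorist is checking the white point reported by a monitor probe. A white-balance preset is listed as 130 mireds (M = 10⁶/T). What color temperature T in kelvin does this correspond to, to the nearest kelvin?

T = 10⁶ / 130 = 7692.31 K → 7692 K.

7692 K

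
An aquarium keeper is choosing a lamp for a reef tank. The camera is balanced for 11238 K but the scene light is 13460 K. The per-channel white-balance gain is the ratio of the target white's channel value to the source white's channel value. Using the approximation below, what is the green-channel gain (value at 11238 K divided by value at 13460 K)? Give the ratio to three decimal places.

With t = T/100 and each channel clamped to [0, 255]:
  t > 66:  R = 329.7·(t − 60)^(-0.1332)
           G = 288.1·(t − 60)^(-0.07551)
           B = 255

1.027

At 13460 K (t = 134.6):
  G = 288.1·(134.6 − 60)^(-0.07551) = 288.1·74.6^(-0.07551) = 288.1·0.72209 = 208.033.
At 11238 K (t = 112.38):
  G = 288.1·(112.38 − 60)^(-0.07551) = 288.1·52.38^(-0.07551) = 288.1·0.74163 = 213.663.
Gain = 213.663 / 208.033 = 1.0271 → 1.027.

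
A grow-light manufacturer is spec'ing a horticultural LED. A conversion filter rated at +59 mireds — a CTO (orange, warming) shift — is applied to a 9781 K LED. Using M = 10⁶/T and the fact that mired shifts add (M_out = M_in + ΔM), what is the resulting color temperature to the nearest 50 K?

M_in = 10⁶/9781 = 102.24 mireds.
M_out = 102.24 + (+59) = 161.24 mireds.
T_out = 10⁶/161.24 = 6202.0 K → 6200 K.

6200 K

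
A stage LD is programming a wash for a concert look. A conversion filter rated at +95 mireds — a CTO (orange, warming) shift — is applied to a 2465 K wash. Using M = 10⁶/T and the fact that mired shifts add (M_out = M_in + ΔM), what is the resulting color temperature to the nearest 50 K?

M_in = 10⁶/2465 = 405.68 mireds.
M_out = 405.68 + (+95) = 500.68 mireds.
T_out = 10⁶/500.68 = 1997.3 K → 2000 K.

2000 K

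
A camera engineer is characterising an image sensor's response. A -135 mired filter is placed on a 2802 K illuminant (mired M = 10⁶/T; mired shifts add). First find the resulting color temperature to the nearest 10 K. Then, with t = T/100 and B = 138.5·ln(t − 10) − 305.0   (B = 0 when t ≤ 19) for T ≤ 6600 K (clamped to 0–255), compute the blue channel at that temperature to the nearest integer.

188

M_in = 10⁶/2802 = 356.89; M_out = 356.89 + (-135) = 221.89.
T_out = 10⁶/221.89 = 4506.8 K → 4510 K; t = 45.1.
B = 138.5·ln(45.1 − 10) − 305.0 = 138.5·ln 35.1 − 305.0 = 138.5·3.5582 − 305.0 = 187.811.
Rounded: 188.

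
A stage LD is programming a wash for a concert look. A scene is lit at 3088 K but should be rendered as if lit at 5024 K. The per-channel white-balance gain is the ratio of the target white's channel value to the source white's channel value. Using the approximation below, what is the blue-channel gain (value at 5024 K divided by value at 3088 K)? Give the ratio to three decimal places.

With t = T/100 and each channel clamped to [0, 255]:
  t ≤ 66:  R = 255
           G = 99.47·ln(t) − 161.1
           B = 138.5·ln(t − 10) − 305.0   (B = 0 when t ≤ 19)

1.784

At 3088 K (t = 30.88):
  B = 138.5·ln(30.88 − 10) − 305.0 = 138.5·ln 20.88 − 305.0 = 138.5·3.0388 − 305.0 = 115.873.
At 5024 K (t = 50.24):
  B = 138.5·ln(50.24 − 10) − 305.0 = 138.5·ln 40.24 − 305.0 = 138.5·3.6949 − 305.0 = 206.738.
Gain = 206.738 / 115.873 = 1.7842 → 1.784.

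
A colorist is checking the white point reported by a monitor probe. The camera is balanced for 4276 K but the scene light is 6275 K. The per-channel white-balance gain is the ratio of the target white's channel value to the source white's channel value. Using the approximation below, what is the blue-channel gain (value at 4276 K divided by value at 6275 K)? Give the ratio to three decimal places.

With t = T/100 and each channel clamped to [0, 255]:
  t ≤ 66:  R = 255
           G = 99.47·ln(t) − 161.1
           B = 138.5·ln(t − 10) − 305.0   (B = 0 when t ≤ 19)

At 6275 K (t = 62.75):
  B = 138.5·ln(62.75 − 10) − 305.0 = 138.5·ln 52.75 − 305.0 = 138.5·3.9656 − 305.0 = 244.231.
At 4276 K (t = 42.76):
  B = 138.5·ln(42.76 − 10) − 305.0 = 138.5·ln 32.76 − 305.0 = 138.5·3.4892 − 305.0 = 178.255.
Gain = 178.255 / 244.231 = 0.7299 → 0.730.

0.730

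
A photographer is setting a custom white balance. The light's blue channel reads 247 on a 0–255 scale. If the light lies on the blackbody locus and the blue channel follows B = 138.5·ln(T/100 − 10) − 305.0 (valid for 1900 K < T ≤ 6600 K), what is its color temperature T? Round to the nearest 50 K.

ln(t − 10) = (247 + 305.0) / 138.5 = 3.9856.
t − 10 = e^3.9856 = 53.815, so t = 63.815.
T = 100·t = 6382 K → 6400 K to the nearest 50 K.

6400 K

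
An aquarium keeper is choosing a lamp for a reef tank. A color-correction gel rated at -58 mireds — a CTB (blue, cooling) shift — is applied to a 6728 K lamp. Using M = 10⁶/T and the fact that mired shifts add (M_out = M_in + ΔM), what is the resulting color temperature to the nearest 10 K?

11030 K

M_in = 10⁶/6728 = 148.63 mireds.
M_out = 148.63 + (-58) = 90.63 mireds.
T_out = 10⁶/90.63 = 11033.6 K → 11030 K.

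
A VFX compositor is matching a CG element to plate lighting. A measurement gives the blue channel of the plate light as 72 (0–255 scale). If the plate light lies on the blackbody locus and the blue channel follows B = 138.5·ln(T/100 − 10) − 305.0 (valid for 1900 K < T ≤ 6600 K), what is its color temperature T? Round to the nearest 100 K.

ln(t − 10) = (72 + 305.0) / 138.5 = 2.7220.
t − 10 = e^2.7220 = 15.211, so t = 25.211.
T = 100·t = 2521 K → 2500 K to the nearest 100 K.

2500 K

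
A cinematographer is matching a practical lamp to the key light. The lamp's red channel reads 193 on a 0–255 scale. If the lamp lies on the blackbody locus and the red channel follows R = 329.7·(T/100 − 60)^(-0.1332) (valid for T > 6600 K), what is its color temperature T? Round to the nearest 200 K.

11600 K

(t − 60)^(-0.1332) = 193/329.7 = 0.58538.
t − 60 = 0.58538^(1/-0.1332) = 0.58538^(-7.508) = 55.713, so t = 115.713.
T = 100·t = 11571 K → 11600 K to the nearest 200 K.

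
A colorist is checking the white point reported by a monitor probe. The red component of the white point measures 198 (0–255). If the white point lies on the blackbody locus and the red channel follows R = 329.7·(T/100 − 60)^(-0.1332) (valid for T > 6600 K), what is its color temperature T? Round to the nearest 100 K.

(t − 60)^(-0.1332) = 198/329.7 = 0.60055.
t − 60 = 0.60055^(1/-0.1332) = 0.60055^(-7.508) = 45.980, so t = 105.980.
T = 100·t = 10598 K → 10600 K to the nearest 100 K.

10600 K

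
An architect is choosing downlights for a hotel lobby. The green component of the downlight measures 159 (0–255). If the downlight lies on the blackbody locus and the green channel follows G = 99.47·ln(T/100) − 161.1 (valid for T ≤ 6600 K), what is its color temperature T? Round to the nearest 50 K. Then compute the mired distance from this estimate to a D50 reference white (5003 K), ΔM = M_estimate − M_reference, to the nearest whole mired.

+200 mireds

ln t = (159 + 161.1) / 99.47 = 3.2181.
t = e^3.2181 = 24.980.
T = 100·t = 2498 K → 2500 K to the nearest 50 K.
M_estimate = 10⁶/2500 = 400.00; M_reference = 10⁶/5003 = 199.88.
ΔM = 400.00 − 199.88 = 200.12 → +200 mireds.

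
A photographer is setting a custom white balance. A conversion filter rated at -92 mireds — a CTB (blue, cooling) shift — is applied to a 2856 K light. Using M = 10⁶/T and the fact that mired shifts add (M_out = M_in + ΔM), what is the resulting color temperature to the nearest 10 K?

M_in = 10⁶/2856 = 350.14 mireds.
M_out = 350.14 + (-92) = 258.14 mireds.
T_out = 10⁶/258.14 = 3873.9 K → 3870 K.

3870 K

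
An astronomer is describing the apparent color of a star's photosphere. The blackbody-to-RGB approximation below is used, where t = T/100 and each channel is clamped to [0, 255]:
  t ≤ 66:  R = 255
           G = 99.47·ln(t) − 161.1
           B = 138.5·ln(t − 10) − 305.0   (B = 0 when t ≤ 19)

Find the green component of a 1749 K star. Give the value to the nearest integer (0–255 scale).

t = 1749/100 = 17.49; the t ≤ 66 branch applies.
G = 99.47·ln 17.49 − 161.1 = 99.47·2.8616 − 161.1 = 123.546.
Rounded: 124.

124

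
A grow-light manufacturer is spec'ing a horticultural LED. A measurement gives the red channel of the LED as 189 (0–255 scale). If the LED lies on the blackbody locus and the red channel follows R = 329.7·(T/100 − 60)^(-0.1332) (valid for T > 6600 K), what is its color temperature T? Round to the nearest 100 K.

(t − 60)^(-0.1332) = 189/329.7 = 0.57325.
t − 60 = 0.57325^(1/-0.1332) = 0.57325^(-7.508) = 65.199, so t = 125.199.
T = 100·t = 12520 K → 12500 K to the nearest 100 K.

12500 K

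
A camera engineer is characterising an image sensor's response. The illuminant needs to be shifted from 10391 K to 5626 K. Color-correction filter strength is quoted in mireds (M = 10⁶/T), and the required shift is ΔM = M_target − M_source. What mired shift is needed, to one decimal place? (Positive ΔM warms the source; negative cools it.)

+81.5 mireds

M_source = 10⁶/10391 = 96.237; M_target = 10⁶/5626 = 177.746.
ΔM = 177.746 − 96.237 = 81.509 → +81.5 mireds, a warming shift.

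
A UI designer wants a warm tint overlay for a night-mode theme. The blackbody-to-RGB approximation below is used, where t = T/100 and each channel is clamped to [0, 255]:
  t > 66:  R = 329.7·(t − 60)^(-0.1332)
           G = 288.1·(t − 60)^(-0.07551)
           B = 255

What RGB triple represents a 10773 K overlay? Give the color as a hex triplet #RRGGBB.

#C5D7FF

t = 10773/100 = 107.73; the t > 66 branch applies.
R = 329.7·(107.73 − 60)^(-0.1332) = 329.7·47.73^(-0.1332) = 329.7·0.59756 = 197.017.
G = 288.1·(107.73 − 60)^(-0.07551) = 288.1·47.73^(-0.07551) = 288.1·0.74685 = 215.168.
B = 255 by definition for t > 66.
Rounded: (197, 215, 255).
In hex: #C5D7FF.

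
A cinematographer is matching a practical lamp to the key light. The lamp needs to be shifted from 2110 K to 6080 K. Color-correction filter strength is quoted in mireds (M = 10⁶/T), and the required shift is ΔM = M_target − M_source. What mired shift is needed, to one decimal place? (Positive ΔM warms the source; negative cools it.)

M_source = 10⁶/2110 = 473.934; M_target = 10⁶/6080 = 164.474.
ΔM = 164.474 − 473.934 = -309.460 → -309.5 mireds, a cooling shift.

-309.5 mireds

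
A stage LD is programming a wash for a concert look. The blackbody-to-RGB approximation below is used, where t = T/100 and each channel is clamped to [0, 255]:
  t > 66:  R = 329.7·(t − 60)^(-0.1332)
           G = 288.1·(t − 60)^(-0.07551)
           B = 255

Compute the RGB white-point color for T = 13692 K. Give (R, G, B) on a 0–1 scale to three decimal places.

t = 13692/100 = 136.92; the t > 66 branch applies.
R = 329.7·(136.92 − 60)^(-0.1332) = 329.7·76.92^(-0.1332) = 329.7·0.56076 = 184.884.
G = 288.1·(136.92 − 60)^(-0.07551) = 288.1·76.92^(-0.07551) = 288.1·0.72042 = 207.553.
B = 255 by definition for t > 66.
Dividing each by 255: (0.7250, 0.8139, 1.0000) → (0.725, 0.814, 1.000).

(0.725, 0.814, 1.000)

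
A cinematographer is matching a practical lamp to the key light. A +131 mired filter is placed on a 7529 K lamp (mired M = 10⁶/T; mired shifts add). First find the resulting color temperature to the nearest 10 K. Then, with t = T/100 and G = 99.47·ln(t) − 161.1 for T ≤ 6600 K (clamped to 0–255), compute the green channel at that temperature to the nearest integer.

M_in = 10⁶/7529 = 132.82; M_out = 132.82 + (+131) = 263.82.
T_out = 10⁶/263.82 = 3790.5 K → 3790 K; t = 37.9.
G = 99.47·ln 37.9 − 161.1 = 99.47·3.6350 − 161.1 = 200.469.
Rounded: 200.

200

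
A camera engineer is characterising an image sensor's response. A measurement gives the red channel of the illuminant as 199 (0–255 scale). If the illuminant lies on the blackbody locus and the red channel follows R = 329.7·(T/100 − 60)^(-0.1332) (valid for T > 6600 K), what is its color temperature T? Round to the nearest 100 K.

(t − 60)^(-0.1332) = 199/329.7 = 0.60358.
t − 60 = 0.60358^(1/-0.1332) = 0.60358^(-7.508) = 44.273, so t = 104.273.
T = 100·t = 10427 K → 10400 K to the nearest 100 K.

10400 K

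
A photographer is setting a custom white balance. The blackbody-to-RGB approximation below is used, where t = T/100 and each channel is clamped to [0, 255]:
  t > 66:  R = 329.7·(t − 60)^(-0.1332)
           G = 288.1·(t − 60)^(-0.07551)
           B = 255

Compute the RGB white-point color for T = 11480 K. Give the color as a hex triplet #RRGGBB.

#C1D5FF

t = 11480/100 = 114.8; the t > 66 branch applies.
R = 329.7·(114.8 − 60)^(-0.1332) = 329.7·54.8^(-0.1332) = 329.7·0.58667 = 193.425.
G = 288.1·(114.8 − 60)^(-0.07551) = 288.1·54.8^(-0.07551) = 288.1·0.73910 = 212.935.
B = 255 by definition for t > 66.
Rounded: (193, 213, 255).
In hex: #C1D5FF.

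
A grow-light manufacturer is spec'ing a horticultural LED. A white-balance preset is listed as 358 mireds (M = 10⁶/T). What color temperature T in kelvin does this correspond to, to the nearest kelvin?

T = 10⁶ / 358 = 2793.30 K → 2793 K.

2793 K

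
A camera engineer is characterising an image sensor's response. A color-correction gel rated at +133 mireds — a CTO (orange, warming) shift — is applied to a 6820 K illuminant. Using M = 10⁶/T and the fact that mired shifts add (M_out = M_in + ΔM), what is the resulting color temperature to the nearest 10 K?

M_in = 10⁶/6820 = 146.63 mireds.
M_out = 146.63 + (+133) = 279.63 mireds.
T_out = 10⁶/279.63 = 3576.2 K → 3580 K.

3580 K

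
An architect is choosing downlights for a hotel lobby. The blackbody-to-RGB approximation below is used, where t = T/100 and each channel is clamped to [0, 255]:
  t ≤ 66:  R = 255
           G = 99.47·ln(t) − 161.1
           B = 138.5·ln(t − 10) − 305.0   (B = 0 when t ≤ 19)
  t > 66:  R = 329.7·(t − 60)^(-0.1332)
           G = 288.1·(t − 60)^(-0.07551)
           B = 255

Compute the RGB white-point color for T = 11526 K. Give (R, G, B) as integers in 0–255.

t = 11526/100 = 115.26; the t > 66 branch applies.
R = 329.7·(115.26 − 60)^(-0.1332) = 329.7·55.26^(-0.1332) = 329.7·0.58602 = 193.210.
G = 288.1·(115.26 − 60)^(-0.07551) = 288.1·55.26^(-0.07551) = 288.1·0.73864 = 212.801.
B = 255 by definition for t > 66.
Rounded: (193, 213, 255).

(193, 213, 255)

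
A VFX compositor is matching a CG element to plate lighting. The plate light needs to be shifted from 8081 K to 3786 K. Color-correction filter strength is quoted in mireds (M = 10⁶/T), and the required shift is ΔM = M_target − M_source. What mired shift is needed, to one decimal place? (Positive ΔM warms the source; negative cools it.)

M_source = 10⁶/8081 = 123.747; M_target = 10⁶/3786 = 264.131.
ΔM = 264.131 − 123.747 = 140.384 → +140.4 mireds, a warming shift.

+140.4 mireds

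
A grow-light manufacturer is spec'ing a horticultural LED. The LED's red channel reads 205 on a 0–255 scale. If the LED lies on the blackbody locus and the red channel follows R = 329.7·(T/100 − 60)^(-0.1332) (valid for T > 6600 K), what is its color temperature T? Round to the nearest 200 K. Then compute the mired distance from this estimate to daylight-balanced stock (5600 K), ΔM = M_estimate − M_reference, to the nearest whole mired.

(t − 60)^(-0.1332) = 205/329.7 = 0.62178.
t − 60 = 0.62178^(1/-0.1332) = 0.62178^(-7.508) = 35.423, so t = 95.423.
T = 100·t = 9542 K → 9600 K to the nearest 200 K.
M_estimate = 10⁶/9600 = 104.17; M_reference = 10⁶/5600 = 178.57.
ΔM = 104.17 − 178.57 = -74.40 → -74 mireds.

-74 mireds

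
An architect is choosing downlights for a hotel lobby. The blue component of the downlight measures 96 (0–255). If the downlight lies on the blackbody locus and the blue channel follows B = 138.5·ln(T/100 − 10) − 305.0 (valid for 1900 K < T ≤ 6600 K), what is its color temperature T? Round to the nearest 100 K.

2800 K

ln(t − 10) = (96 + 305.0) / 138.5 = 2.8953.
t − 10 = e^2.8953 = 18.089, so t = 28.089.
T = 100·t = 2809 K → 2800 K to the nearest 100 K.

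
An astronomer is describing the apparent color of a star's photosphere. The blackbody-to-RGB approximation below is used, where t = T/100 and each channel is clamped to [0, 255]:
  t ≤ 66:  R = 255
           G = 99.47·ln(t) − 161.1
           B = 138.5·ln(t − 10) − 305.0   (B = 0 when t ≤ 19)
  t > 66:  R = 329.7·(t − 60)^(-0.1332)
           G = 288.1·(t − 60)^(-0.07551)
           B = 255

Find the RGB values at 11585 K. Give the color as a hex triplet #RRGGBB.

#C1D5FF

t = 11585/100 = 115.85; the t > 66 branch applies.
R = 329.7·(115.85 − 60)^(-0.1332) = 329.7·55.85^(-0.1332) = 329.7·0.58519 = 192.937.
G = 288.1·(115.85 − 60)^(-0.07551) = 288.1·55.85^(-0.07551) = 288.1·0.73804 = 212.630.
B = 255 by definition for t > 66.
Rounded: (193, 213, 255).
In hex: #C1D5FF.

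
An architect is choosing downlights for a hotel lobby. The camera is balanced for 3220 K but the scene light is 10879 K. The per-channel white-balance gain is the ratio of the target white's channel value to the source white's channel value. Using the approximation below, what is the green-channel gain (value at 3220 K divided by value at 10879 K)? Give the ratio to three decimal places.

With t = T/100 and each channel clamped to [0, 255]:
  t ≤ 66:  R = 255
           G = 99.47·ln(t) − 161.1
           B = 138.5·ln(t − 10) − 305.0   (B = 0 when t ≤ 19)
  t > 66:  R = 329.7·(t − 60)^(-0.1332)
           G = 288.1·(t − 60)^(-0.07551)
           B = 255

At 10879 K (t = 108.79):
  G = 288.1·(108.79 − 60)^(-0.07551) = 288.1·48.79^(-0.07551) = 288.1·0.74561 = 214.811.
At 3220 K (t = 32.2):
  G = 99.47·ln 32.2 − 161.1 = 99.47·3.4720 − 161.1 = 184.257.
Gain = 184.257 / 214.811 = 0.8578 → 0.858.

0.858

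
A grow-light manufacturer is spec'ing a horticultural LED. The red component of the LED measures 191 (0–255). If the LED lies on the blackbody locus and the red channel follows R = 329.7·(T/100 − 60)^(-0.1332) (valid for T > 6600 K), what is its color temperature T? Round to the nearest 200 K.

12000 K

(t − 60)^(-0.1332) = 191/329.7 = 0.57931.
t − 60 = 0.57931^(1/-0.1332) = 0.57931^(-7.508) = 60.245, so t = 120.245.
T = 100·t = 12025 K → 12000 K to the nearest 200 K.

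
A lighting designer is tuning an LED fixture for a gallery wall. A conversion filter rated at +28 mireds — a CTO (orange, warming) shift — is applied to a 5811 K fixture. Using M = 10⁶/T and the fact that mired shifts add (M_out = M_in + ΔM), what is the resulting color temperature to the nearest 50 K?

5000 K

M_in = 10⁶/5811 = 172.09 mireds.
M_out = 172.09 + (+28) = 200.09 mireds.
T_out = 10⁶/200.09 = 4997.8 K → 5000 K.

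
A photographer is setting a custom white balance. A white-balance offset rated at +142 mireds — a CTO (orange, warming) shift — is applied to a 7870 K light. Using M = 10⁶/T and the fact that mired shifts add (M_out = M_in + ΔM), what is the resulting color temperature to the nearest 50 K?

3700 K

M_in = 10⁶/7870 = 127.06 mireds.
M_out = 127.06 + (+142) = 269.06 mireds.
T_out = 10⁶/269.06 = 3716.6 K → 3700 K.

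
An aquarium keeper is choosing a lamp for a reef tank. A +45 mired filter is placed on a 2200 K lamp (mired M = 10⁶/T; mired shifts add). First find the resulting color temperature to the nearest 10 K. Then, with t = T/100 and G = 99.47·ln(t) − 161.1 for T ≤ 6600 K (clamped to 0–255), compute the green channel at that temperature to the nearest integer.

M_in = 10⁶/2200 = 454.55; M_out = 454.55 + (+45) = 499.55.
T_out = 10⁶/499.55 = 2001.8 K → 2000 K; t = 20.
G = 99.47·ln 20 − 161.1 = 99.47·2.9957 − 161.1 = 136.885.
Rounded: 137.

137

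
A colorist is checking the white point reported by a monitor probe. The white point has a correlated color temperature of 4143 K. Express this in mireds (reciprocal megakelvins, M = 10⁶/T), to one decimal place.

M = 10⁶ / 4143 = 241.371 → 241.4 mireds.

241.4 mireds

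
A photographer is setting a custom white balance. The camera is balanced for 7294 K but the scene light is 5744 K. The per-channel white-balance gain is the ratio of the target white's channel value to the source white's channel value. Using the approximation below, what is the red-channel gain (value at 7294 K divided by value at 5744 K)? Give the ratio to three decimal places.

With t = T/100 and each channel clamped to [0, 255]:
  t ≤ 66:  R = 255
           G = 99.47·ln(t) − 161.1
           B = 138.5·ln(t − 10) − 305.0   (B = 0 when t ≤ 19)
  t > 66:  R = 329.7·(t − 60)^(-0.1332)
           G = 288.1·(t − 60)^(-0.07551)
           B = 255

At 5744 K (t = 57.44):
  R = 255 by definition for t ≤ 66.
At 7294 K (t = 72.94):
  R = 329.7·(72.94 − 60)^(-0.1332) = 329.7·12.94^(-0.1332) = 329.7·0.71103 = 234.428.
Gain = 234.428 / 255.000 = 0.9193 → 0.919.

0.919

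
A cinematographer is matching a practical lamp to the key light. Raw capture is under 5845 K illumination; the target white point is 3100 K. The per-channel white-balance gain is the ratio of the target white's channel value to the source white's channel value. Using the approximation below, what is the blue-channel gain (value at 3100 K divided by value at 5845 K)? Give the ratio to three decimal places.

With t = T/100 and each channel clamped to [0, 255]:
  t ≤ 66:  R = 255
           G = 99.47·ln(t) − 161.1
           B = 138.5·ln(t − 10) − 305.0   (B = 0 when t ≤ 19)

0.502

At 5845 K (t = 58.45):
  B = 138.5·ln(58.45 − 10) − 305.0 = 138.5·ln 48.45 − 305.0 = 138.5·3.8805 − 305.0 = 232.454.
At 3100 K (t = 31):
  B = 138.5·ln(31 − 10) − 305.0 = 138.5·ln 21 − 305.0 = 138.5·3.0445 − 305.0 = 116.666.
Gain = 116.666 / 232.454 = 0.5019 → 0.502.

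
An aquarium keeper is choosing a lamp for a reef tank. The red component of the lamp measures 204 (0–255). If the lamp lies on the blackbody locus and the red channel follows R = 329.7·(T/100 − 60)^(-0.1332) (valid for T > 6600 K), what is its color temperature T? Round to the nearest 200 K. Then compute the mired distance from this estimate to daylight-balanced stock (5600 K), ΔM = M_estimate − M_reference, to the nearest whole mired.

(t − 60)^(-0.1332) = 204/329.7 = 0.61874.
t − 60 = 0.61874^(1/-0.1332) = 0.61874^(-7.508) = 36.748, so t = 96.748.
T = 100·t = 9675 K → 9600 K to the nearest 200 K.
M_estimate = 10⁶/9600 = 104.17; M_reference = 10⁶/5600 = 178.57.
ΔM = 104.17 − 178.57 = -74.40 → -74 mireds.

-74 mireds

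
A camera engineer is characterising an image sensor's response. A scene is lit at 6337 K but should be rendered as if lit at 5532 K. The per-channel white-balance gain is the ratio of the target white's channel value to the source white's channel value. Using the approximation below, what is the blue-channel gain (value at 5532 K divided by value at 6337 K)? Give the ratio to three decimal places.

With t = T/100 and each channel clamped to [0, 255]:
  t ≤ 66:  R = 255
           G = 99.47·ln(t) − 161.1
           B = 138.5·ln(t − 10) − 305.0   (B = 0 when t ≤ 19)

At 6337 K (t = 63.37):
  B = 138.5·ln(63.37 − 10) − 305.0 = 138.5·ln 53.37 − 305.0 = 138.5·3.9772 − 305.0 = 245.849.
At 5532 K (t = 55.32):
  B = 138.5·ln(55.32 − 10) − 305.0 = 138.5·ln 45.32 − 305.0 = 138.5·3.8137 − 305.0 = 223.204.
Gain = 223.204 / 245.849 = 0.9079 → 0.908.

0.908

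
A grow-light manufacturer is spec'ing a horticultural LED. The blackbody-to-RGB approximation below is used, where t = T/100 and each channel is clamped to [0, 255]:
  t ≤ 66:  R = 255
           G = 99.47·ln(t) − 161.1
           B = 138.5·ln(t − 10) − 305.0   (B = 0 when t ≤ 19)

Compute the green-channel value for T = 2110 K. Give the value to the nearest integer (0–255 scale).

142

t = 2110/100 = 21.1; the t ≤ 66 branch applies.
G = 99.47·ln 21.1 − 161.1 = 99.47·3.0493 − 161.1 = 142.211.
Rounded: 142.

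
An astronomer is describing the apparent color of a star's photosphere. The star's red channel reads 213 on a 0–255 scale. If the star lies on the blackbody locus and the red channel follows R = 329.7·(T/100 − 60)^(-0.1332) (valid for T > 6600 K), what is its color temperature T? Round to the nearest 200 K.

8600 K

(t − 60)^(-0.1332) = 213/329.7 = 0.64604.
t − 60 = 0.64604^(1/-0.1332) = 0.64604^(-7.508) = 26.575, so t = 86.575.
T = 100·t = 8657 K → 8600 K to the nearest 200 K.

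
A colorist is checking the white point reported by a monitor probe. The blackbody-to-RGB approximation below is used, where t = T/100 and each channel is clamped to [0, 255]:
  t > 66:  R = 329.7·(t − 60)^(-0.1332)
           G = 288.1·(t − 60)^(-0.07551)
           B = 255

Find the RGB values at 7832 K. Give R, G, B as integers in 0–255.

R=224, G=231, B=255

t = 7832/100 = 78.32; the t > 66 branch applies.
R = 329.7·(78.32 − 60)^(-0.1332) = 329.7·18.32^(-0.1332) = 329.7·0.67886 = 223.819.
G = 288.1·(78.32 − 60)^(-0.07551) = 288.1·18.32^(-0.07551) = 288.1·0.80285 = 231.302.
B = 255 by definition for t > 66.
Rounded: (224, 231, 255).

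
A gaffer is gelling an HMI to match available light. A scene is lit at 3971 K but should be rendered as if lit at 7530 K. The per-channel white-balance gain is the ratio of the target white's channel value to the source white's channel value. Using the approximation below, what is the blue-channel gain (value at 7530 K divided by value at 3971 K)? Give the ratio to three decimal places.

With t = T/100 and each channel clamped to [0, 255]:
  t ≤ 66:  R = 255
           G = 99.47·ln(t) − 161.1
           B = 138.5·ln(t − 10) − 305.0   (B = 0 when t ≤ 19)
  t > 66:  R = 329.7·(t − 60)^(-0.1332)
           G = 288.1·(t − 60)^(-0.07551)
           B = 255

1.548

At 3971 K (t = 39.71):
  B = 138.5·ln(39.71 − 10) − 305.0 = 138.5·ln 29.71 − 305.0 = 138.5·3.3915 − 305.0 = 164.720.
At 7530 K (t = 75.3):
  B = 255 by definition for t > 66.
Gain = 255.000 / 164.720 = 1.5481 → 1.548.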